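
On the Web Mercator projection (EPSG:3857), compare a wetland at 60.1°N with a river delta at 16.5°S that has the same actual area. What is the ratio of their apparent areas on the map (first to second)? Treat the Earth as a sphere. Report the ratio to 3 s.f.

3.70

On Mercator, area is exaggerated by sec²φ = 1/cos²φ.
At 60.1°: sec²(60.1°) = 1/0.4985² = 4.024.
At 16.5°: sec²(16.5°) = 1/0.9588² = 1.088.
Ratio = 4.024/1.088 = cos²(16.5°)/cos²(60.1°) ≈ 3.70.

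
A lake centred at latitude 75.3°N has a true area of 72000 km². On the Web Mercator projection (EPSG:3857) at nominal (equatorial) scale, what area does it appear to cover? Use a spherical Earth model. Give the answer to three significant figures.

The Mercator projection is conformal; its linear scale factor is the same in every direction and equals sec φ = 1/cos φ.
Areal scale = k² = sec²φ = 1/cos²(75.3°) = 1/0.2538² = 15.53.
Apparent area = 72000 × 15.53 ≈ 1120000 km².

1120000 km²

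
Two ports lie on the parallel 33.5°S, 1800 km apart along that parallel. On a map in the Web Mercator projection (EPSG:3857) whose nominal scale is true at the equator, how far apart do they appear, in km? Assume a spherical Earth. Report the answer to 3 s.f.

2160 km

Mercator is conformal, so the point scale is isotropic: h = k = sec φ = 1/cos φ.
Along the parallel, k = sec 33.5° = 1/0.8339 = 1.199.
Map distance = 1800 × 1.199 ≈ 2160 km.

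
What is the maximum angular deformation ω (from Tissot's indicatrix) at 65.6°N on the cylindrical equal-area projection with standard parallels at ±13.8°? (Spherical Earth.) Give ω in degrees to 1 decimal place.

87.8°

For cylindrical equal-area with standard parallel φ₀, h = cos φ / cos φ₀ and k = cos φ₀ / cos φ, so h·k = 1.
At 65.6°: h = 0.4254, k = 2.351; principal scales a = 2.351, b = 0.4254.
sin(ω/2) = (a − b)/(a + b) = 1.925/2.776 = 0.6936, so ω = 2 arcsin(0.6936) ≈ 87.8°.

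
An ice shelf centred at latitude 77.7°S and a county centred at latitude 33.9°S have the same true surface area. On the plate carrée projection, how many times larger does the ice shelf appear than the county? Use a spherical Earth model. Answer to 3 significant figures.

3.90

For the equirectangular projection with φ₀ = 0 (plate carrée), h = 1 along meridians and k = sec φ along parallels.
Areal scale at 77.7°: h·k = 1.000 × 4.694 = 4.694.
Areal scale at 33.9°: h·k = 1.000 × 1.205 = 1.205.
Ratio = 4.694/1.205 ≈ 3.90.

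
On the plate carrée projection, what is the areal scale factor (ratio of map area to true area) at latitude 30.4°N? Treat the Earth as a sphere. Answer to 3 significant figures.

1.16

Plate carrée maps x = Rλ, y = Rφ. The meridian scale is h = 1 and the parallel scale is k = 1/cos φ = sec φ.
Areal scale = h·k = 1 × sec φ; at 30.4°, h = 1.000, k = 1.159, so h·k = 1.159.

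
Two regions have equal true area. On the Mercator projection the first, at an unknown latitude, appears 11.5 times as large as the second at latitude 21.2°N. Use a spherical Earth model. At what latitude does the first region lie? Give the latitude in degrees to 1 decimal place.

For equal true areas on Mercator, apparent areas scale as sec²φ, so the ratio is cos²φ₂ / cos²φ₁.
cos²φ₂ / cos²φ₁ = 11.5  ⇒  cos φ₁ = cos 21.2° / √11.5 = 0.9323/3.391 = 0.2749.
φ₁ = arccos(0.2749) ≈ 74.0°.

74.0°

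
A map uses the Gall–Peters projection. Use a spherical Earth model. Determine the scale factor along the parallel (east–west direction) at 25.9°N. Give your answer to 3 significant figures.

The Gall–Peters projection is cylindrical equal-area with φ₀ = 45°. A cylindrical equal-area projection with standard parallel φ₀ has meridian scale h = cos φ / cos φ₀ and parallel scale k = cos φ₀ / cos φ (so areas are preserved, h·k = 1).
k = cos 45° / cos 25.9° = 0.7071/0.8996 = 0.7861.

0.786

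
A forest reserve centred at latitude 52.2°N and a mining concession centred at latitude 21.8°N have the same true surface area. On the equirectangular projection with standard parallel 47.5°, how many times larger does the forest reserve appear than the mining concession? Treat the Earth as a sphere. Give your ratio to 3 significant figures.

1.51

The equidistant cylindrical projection with φ₀ = 47.5° has h = 1 (meridians true) and k = cos φ₀ / cos φ along parallels.
Areal scale at 52.2°: h·k = 1.000 × 1.102 = 1.102.
Areal scale at 21.8°: h·k = 1.000 × 0.7276 = 0.7276.
Ratio = 1.102/0.7276 ≈ 1.51.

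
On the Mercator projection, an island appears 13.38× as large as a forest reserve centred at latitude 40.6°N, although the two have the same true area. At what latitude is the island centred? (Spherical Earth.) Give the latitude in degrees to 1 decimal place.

On Mercator, (apparent₁)/(apparent₂) = sec²φ₁ / sec²φ₂ when true areas are equal.
cos²φ₂ / cos²φ₁ = 13.38  ⇒  cos φ₁ = cos 40.6° / √13.38 = 0.7593/3.658 = 0.2076.
φ₁ = arccos(0.2076) ≈ 78.0°.

78.0°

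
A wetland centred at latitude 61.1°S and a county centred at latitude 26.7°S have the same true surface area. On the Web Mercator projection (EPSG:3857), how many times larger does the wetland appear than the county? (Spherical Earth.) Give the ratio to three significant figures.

On Mercator, area is exaggerated by sec²φ = 1/cos²φ.
At 61.1°: sec²(61.1°) = 1/0.4833² = 4.282.
At 26.7°: sec²(26.7°) = 1/0.8934² = 1.253.
Ratio = 4.282/1.253 = cos²(26.7°)/cos²(61.1°) ≈ 3.42.

3.42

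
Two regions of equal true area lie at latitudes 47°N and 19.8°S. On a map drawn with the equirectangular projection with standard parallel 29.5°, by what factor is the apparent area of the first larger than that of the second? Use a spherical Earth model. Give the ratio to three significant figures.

1.38

In the equirectangular projection with standard parallel φ₀ = 29.5° (x = Rλ cos φ₀, y = Rφ), meridians are true-scale (h = 1) and the parallel scale is k = cos φ₀ / cos φ.
Areal scale at 47°: h·k = 1.000 × 1.276 = 1.276.
Areal scale at 19.8°: h·k = 1.000 × 0.9250 = 0.9250.
Ratio = 1.276/0.9250 ≈ 1.38.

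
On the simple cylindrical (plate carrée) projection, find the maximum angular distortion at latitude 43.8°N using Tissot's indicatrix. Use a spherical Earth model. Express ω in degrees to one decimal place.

18.6°

For the equirectangular projection with φ₀ = 0 (plate carrée), h = 1 along meridians and k = sec φ along parallels.
At 43.8°: h = 1.000, k = 1.386; principal scales a = 1.386, b = 1.000.
sin(ω/2) = (a − b)/(a + b) = 0.3855/2.386 = 0.1616, so ω = 2 arcsin(0.1616) ≈ 18.6°.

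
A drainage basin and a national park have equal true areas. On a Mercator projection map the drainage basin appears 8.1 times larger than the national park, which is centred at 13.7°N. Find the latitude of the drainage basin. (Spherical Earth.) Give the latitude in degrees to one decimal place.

70.0°

For equal true areas on Mercator, apparent areas scale as sec²φ, so the ratio is cos²φ₂ / cos²φ₁.
cos²φ₂ / cos²φ₁ = 8.1  ⇒  cos φ₁ = cos 13.7° / √8.1 = 0.9715/2.846 = 0.3414.
φ₁ = arccos(0.3414) ≈ 70.0°.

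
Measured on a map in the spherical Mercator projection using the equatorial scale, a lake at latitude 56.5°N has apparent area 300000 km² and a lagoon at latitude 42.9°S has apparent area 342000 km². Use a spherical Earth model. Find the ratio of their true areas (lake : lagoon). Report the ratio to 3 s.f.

Mercator's areal exaggeration is sec²φ; hence true area = (apparent area) · cos²φ.
True area of lake: 300000 × cos²(56.5°) = 300000 × 0.3046 = 91390 km².
True area of lagoon: 342000 × cos²(42.9°) = 342000 × 0.5366 = 183500 km².
Ratio = 91390 / 183500 ≈ 0.498.

0.498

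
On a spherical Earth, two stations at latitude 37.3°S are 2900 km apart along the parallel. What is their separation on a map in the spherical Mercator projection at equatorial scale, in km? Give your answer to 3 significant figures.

Mercator is conformal, so the point scale is isotropic: h = k = sec φ = 1/cos φ.
Along the parallel, k = sec 37.3° = 1/0.7955 = 1.257.
Map distance = 2900 × 1.257 ≈ 3650 km.

3650 km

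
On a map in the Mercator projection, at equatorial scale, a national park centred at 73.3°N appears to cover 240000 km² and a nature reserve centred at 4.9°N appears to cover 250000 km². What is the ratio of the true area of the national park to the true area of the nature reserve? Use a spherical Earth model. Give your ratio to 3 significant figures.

0.0799

On Mercator the areal scale is sec²φ, so true area = apparent × cos²φ.
True area of national park: 240000 × cos²(73.3°) = 240000 × 0.08258 = 19820 km².
True area of nature reserve: 250000 × cos²(4.9°) = 250000 × 0.9927 = 248200 km².
Ratio = 19820 / 248200 ≈ 0.0799.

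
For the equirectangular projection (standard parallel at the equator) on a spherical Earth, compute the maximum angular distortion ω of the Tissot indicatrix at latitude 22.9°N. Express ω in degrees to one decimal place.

4.7°

For the equirectangular projection with φ₀ = 0 (plate carrée), h = 1 along meridians and k = sec φ along parallels.
At 22.9°: h = 1.000, k = 1.086; principal scales a = 1.086, b = 1.000.
sin(ω/2) = (a − b)/(a + b) = 0.08556/2.086 = 0.04102, so ω = 2 arcsin(0.04102) ≈ 4.7°.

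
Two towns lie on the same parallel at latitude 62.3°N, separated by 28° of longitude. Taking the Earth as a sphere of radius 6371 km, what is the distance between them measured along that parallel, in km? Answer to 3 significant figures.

Arc length along a parallel = R cos φ · Δλ (with Δλ in radians).
= 6371 × cos 62.3° × (28° × π/180) = 6371 × 0.4648 × 0.4887 ≈ 1450 km.

1450 km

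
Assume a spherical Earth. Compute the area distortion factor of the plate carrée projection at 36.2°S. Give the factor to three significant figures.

In the plate carrée (x = Rλ, y = Rφ), meridians are true-scale (h = 1) and parallels are stretched by k = sec φ.
Areal scale = h·k = 1 × sec φ; at 36.2°, h = 1.000, k = 1.239, so h·k = 1.239.

1.24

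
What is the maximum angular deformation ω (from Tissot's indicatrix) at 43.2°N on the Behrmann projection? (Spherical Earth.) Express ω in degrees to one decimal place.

19.6°

The Behrmann projection is cylindrical equal-area with φ₀ = 30°. For cylindrical equal-area with standard parallel φ₀, h = cos φ / cos φ₀ and k = cos φ₀ / cos φ, so h·k = 1.
At 43.2°: h = 0.8417, k = 1.188; principal scales a = 1.188, b = 0.8417.
sin(ω/2) = (a − b)/(a + b) = 0.3463/2.030 = 0.1706, so ω = 2 arcsin(0.1706) ≈ 19.6°.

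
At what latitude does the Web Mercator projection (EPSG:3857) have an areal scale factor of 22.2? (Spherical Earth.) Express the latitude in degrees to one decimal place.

Mercator areal scale is sec²φ.
sec²φ = 22.2  ⇒  cos²φ = 0.04505  ⇒  cos φ = 0.2122.
φ = arccos(0.2122) ≈ 77.7°.

77.7°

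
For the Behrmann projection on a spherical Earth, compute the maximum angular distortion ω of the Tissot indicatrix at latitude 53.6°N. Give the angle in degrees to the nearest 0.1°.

42.3°

Behrmann is a cylindrical equal-area projection with standard parallels at ±30°. For cylindrical equal-area with standard parallel φ₀, h = cos φ / cos φ₀ and k = cos φ₀ / cos φ, so h·k = 1.
At 53.6°: h = 0.6852, k = 1.459; principal scales a = 1.459, b = 0.6852.
sin(ω/2) = (a − b)/(a + b) = 0.7742/2.145 = 0.3610, so ω = 2 arcsin(0.3610) ≈ 42.3°.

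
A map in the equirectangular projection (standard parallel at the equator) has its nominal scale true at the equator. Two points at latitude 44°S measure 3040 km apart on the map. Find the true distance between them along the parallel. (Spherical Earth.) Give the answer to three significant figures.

2190 km

For the equirectangular projection with φ₀ = 0 (plate carrée), h = 1 along meridians and k = sec φ along parallels.
Along the parallel at 44°, map distances are exaggerated by k = sec 44° = 1.390.
True distance = 3040 / 1.390 = 3040 × cos 44° ≈ 2190 km.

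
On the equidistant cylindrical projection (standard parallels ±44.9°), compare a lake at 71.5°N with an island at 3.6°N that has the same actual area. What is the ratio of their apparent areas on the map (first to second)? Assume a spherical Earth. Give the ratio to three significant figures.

3.15

With standard parallel φ₀ = 44.9°, the equirectangular projection gives x = Rλ cos φ₀, y = Rφ, so h = 1 and k = cos 44.9° / cos φ.
Areal scale at 71.5°: h·k = 1.000 × 2.232 = 2.232.
Areal scale at 3.6°: h·k = 1.000 × 0.7097 = 0.7097.
Ratio = 2.232/0.7097 ≈ 3.15.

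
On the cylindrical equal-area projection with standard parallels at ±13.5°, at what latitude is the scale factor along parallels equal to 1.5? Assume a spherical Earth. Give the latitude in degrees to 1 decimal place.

Cylindrical equal-area (φ₀ = 13.5°): h = cos φ / cos 13.5° along meridians, k = cos 13.5° / cos φ along parallels; h·k = 1.
k = cos φ₀ / cos φ = 1.5  ⇒  cos φ = cos 13.5° / 1.5 = 0.6482.
φ = arccos(0.6482) ≈ 49.6°.

49.6°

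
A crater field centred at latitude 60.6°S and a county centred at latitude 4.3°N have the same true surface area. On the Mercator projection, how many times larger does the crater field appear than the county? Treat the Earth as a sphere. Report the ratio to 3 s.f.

4.13

Mercator is conformal with k = sec φ, so areal scale = k² = sec²φ.
At 60.6°: sec²(60.6°) = 1/0.4909² = 4.150.
At 4.3°: sec²(4.3°) = 1/0.9972² = 1.006.
Ratio = 4.150/1.006 = cos²(4.3°)/cos²(60.6°) ≈ 4.13.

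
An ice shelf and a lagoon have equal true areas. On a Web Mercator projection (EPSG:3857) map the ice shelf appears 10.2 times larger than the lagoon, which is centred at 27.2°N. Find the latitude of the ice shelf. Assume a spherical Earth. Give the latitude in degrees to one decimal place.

73.8°

For equal true areas on Mercator, apparent areas scale as sec²φ, so the ratio is cos²φ₂ / cos²φ₁.
cos²φ₂ / cos²φ₁ = 10.2  ⇒  cos φ₁ = cos 27.2° / √10.2 = 0.8894/3.194 = 0.2785.
φ₁ = arccos(0.2785) ≈ 73.8°.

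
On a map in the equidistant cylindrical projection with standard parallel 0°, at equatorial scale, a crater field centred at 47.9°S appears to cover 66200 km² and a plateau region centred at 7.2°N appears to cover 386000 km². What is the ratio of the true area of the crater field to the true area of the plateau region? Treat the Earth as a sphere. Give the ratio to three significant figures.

On the plate carrée, areal scale = h·k = 1 × sec φ, so true area = apparent × cos φ.
True area of crater field: 66200 × cos(47.9°) = 66200 × 0.6704 = 44380 km².
True area of plateau region: 386000 × cos(7.2°) = 386000 × 0.9921 = 383000 km².
Ratio = 44380 / 383000 ≈ 0.116.

0.116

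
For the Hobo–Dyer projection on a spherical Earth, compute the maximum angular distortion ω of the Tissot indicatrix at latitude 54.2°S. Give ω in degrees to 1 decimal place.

34.4°

Hobo–Dyer is a cylindrical equal-area projection with standard parallels at ±37.5°. A cylindrical equal-area projection with standard parallel φ₀ has meridian scale h = cos φ / cos φ₀ and parallel scale k = cos φ₀ / cos φ (so areas are preserved, h·k = 1).
At 54.2°: h = 0.7373, k = 1.356; principal scales a = 1.356, b = 0.7373.
sin(ω/2) = (a − b)/(a + b) = 0.6189/2.094 = 0.2956, so ω = 2 arcsin(0.2956) ≈ 34.4°.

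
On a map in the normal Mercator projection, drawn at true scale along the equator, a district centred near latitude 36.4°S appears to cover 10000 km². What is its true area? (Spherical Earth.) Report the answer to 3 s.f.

6480 km²

Mercator is conformal, so the point scale is isotropic: h = k = sec φ = 1/cos φ.
Areal scale = k² = sec²φ = 1/cos²(36.4°) = 1/0.8049² = 1.544.
True area = apparent / (areal scale) = 10000 / 1.544 ≈ 6480 km².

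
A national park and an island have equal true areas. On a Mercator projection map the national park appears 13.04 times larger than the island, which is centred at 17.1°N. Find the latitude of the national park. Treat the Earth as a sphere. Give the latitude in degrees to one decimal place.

Mercator areal scale is sec²φ, so apparent-area ratio = sec²φ₁ / sec²φ₂ = cos²φ₂ / cos²φ₁.
cos²φ₂ / cos²φ₁ = 13.04  ⇒  cos φ₁ = cos 17.1° / √13.04 = 0.9558/3.611 = 0.2647.
φ₁ = arccos(0.2647) ≈ 74.7°.

74.7°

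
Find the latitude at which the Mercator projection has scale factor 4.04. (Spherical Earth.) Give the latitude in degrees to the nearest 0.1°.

75.7°

Mercator scale is k = sec φ = 1/cos φ.
1/cos φ = 4.04  ⇒  cos φ = 0.2475  ⇒  φ = arccos(0.2475) ≈ 75.7°.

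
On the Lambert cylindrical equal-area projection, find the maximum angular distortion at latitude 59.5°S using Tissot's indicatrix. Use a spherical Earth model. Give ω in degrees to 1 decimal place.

72.4°

The Lambert cylindrical equal-area projection is the cylindrical equal-area projection with its standard parallel at the equator (φ₀ = 0). A cylindrical equal-area projection with standard parallel φ₀ has meridian scale h = cos φ / cos φ₀ and parallel scale k = cos φ₀ / cos φ (so areas are preserved, h·k = 1).
At 59.5°: h = 0.5075, k = 1.970; principal scales a = 1.970, b = 0.5075.
sin(ω/2) = (a − b)/(a + b) = 1.463/2.478 = 0.5903, so ω = 2 arcsin(0.5903) ≈ 72.4°.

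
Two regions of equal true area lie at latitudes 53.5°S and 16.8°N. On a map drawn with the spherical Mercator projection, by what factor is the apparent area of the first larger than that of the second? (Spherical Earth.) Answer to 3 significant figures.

Mercator areal scale is sec²φ.
At 53.5°: sec²(53.5°) = 1/0.5948² = 2.826.
At 16.8°: sec²(16.8°) = 1/0.9573² = 1.091.
Ratio = 2.826/1.091 = cos²(16.8°)/cos²(53.5°) ≈ 2.59.

2.59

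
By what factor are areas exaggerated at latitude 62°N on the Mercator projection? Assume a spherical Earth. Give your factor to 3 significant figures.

The Mercator projection is conformal; its linear scale factor is the same in every direction and equals sec φ = 1/cos φ.
Areal scale = k² = sec²φ = 1/cos²(62°) = 1/0.4695² = 4.537.

4.54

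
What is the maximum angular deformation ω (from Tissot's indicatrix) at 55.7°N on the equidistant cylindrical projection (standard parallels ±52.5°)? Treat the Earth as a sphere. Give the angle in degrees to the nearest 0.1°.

4.4°

With standard parallel φ₀ = 52.5°, the equirectangular projection gives x = Rλ cos φ₀, y = Rφ, so h = 1 and k = cos 52.5° / cos φ.
At 55.7°: h = 1.000, k = 1.080; principal scales a = 1.080, b = 1.000.
sin(ω/2) = (a − b)/(a + b) = 0.08027/2.080 = 0.03859, so ω = 2 arcsin(0.03859) ≈ 4.4°.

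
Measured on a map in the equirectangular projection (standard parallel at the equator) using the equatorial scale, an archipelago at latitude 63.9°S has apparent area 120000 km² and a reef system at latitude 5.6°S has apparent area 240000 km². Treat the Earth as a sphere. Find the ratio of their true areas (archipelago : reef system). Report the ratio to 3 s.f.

0.221

On the plate carrée, areal scale = h·k = 1 × sec φ, so true area = apparent × cos φ.
True area of archipelago: 120000 × cos(63.9°) = 120000 × 0.4399 = 52790 km².
True area of reef system: 240000 × cos(5.6°) = 240000 × 0.9952 = 238900 km².
Ratio = 52790 / 238900 ≈ 0.221.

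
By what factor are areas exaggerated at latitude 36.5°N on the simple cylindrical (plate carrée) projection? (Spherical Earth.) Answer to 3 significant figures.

Plate carrée maps x = Rλ, y = Rφ. The meridian scale is h = 1 and the parallel scale is k = 1/cos φ = sec φ.
Areal scale = h·k = 1 × sec φ; at 36.5°, h = 1.000, k = 1.244, so h·k = 1.244.

1.24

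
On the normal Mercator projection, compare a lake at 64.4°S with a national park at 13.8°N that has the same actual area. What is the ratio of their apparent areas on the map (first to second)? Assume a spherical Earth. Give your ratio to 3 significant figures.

5.05

Mercator is conformal with k = sec φ, so areal scale = k² = sec²φ.
At 64.4°: sec²(64.4°) = 1/0.4321² = 5.356.
At 13.8°: sec²(13.8°) = 1/0.9711² = 1.060.
Ratio = 5.356/1.060 = cos²(13.8°)/cos²(64.4°) ≈ 5.05.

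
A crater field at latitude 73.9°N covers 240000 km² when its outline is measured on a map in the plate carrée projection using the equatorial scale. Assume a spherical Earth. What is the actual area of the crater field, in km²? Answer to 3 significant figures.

66600 km²

In the plate carrée (x = Rλ, y = Rφ), meridians are true-scale (h = 1) and parallels are stretched by k = sec φ.
Areal scale = h·k = 1 × sec φ; at 73.9°, h = 1.000, k = 3.606, so h·k = 3.606.
True area = apparent / (areal scale) = 240000 / 3.606 ≈ 66600 km².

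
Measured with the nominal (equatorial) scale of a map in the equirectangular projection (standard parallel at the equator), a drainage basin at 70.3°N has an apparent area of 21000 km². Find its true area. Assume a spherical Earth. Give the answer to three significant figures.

7080 km²

Plate carrée maps x = Rλ, y = Rφ. The meridian scale is h = 1 and the parallel scale is k = 1/cos φ = sec φ.
Areal scale = h·k = 1 × sec φ; at 70.3°, h = 1.000, k = 2.967, so h·k = 2.967.
True area = apparent / (areal scale) = 21000 / 2.967 ≈ 7080 km².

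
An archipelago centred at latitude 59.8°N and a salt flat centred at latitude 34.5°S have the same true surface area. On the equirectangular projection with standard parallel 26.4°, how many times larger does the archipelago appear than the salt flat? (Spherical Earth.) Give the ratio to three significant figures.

1.64

With standard parallel φ₀ = 26.4°, the equirectangular projection gives x = Rλ cos φ₀, y = Rφ, so h = 1 and k = cos 26.4° / cos φ.
Areal scale at 59.8°: h·k = 1.000 × 1.781 = 1.781.
Areal scale at 34.5°: h·k = 1.000 × 1.087 = 1.087.
Ratio = 1.781/1.087 ≈ 1.64.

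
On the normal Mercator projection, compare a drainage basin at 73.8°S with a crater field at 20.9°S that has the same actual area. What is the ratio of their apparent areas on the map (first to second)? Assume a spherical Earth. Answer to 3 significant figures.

Mercator is conformal with k = sec φ, so areal scale = k² = sec²φ.
At 73.8°: sec²(73.8°) = 1/0.2790² = 12.85.
At 20.9°: sec²(20.9°) = 1/0.9342² = 1.146.
Ratio = 12.85/1.146 = cos²(20.9°)/cos²(73.8°) ≈ 11.2.

11.2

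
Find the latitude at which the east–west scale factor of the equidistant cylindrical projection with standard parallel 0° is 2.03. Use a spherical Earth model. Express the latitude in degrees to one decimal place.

Plate carrée: h = 1, k = sec φ along parallels.
sec φ = 2.03  ⇒  cos φ = 0.4926  ⇒  φ ≈ 60.5°.

60.5°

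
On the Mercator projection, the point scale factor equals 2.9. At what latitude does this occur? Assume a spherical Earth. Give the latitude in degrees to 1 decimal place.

69.8°

Mercator scale is k = sec φ = 1/cos φ.
1/cos φ = 2.9  ⇒  cos φ = 0.3448  ⇒  φ = arccos(0.3448) ≈ 69.8°.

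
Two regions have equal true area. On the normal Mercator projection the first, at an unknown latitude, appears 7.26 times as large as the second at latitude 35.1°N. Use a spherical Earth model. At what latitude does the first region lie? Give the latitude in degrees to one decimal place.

For equal true areas on Mercator, apparent areas scale as sec²φ, so the ratio is cos²φ₂ / cos²φ₁.
cos²φ₂ / cos²φ₁ = 7.26  ⇒  cos φ₁ = cos 35.1° / √7.26 = 0.8181/2.694 = 0.3036.
φ₁ = arccos(0.3036) ≈ 72.3°.

72.3°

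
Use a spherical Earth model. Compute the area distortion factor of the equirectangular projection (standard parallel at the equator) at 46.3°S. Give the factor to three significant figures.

1.45

In the plate carrée (x = Rλ, y = Rφ), meridians are true-scale (h = 1) and parallels are stretched by k = sec φ.
Areal scale = h·k = 1 × sec φ; at 46.3°, h = 1.000, k = 1.447, so h·k = 1.447.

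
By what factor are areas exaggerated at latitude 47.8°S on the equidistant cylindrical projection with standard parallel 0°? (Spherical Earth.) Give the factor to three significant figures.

For the equirectangular projection with φ₀ = 0 (plate carrée), h = 1 along meridians and k = sec φ along parallels.
Areal scale = h·k = 1 × sec φ; at 47.8°, h = 1.000, k = 1.489, so h·k = 1.489.

1.49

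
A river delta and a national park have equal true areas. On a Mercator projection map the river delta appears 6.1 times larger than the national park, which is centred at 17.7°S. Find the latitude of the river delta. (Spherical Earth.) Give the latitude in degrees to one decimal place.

For equal true areas on Mercator, apparent areas scale as sec²φ, so the ratio is cos²φ₂ / cos²φ₁.
cos²φ₂ / cos²φ₁ = 6.1  ⇒  cos φ₁ = cos 17.7° / √6.1 = 0.9527/2.470 = 0.3857.
φ₁ = arccos(0.3857) ≈ 67.3°.

67.3°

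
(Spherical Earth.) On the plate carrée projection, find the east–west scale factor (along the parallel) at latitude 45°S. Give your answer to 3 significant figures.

Plate carrée maps x = Rλ, y = Rφ. The meridian scale is h = 1 and the parallel scale is k = 1/cos φ = sec φ.
k = 1/cos 45° = 1/0.7071 = 1.414.

1.41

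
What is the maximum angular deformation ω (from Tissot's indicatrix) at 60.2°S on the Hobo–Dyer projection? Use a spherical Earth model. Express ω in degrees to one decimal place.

Hobo–Dyer is a cylindrical equal-area projection with standard parallels at ±37.5°. Cylindrical equal-area (φ₀ = 37.5°): h = cos φ / cos 37.5° along meridians, k = cos 37.5° / cos φ along parallels; h·k = 1.
At 60.2°: h = 0.6264, k = 1.596; principal scales a = 1.596, b = 0.6264.
sin(ω/2) = (a − b)/(a + b) = 0.9699/2.223 = 0.4364, so ω = 2 arcsin(0.4364) ≈ 51.7°.

51.7°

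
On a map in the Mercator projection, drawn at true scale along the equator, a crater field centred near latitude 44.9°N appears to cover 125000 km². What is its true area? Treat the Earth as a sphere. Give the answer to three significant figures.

For Mercator, h = k = sec φ (a conformal cylindrical projection has a single point scale, 1/cos φ).
Areal scale = k² = sec²φ = 1/cos²(44.9°) = 1/0.7083² = 1.993.
True area = apparent / (areal scale) = 125000 / 1.993 ≈ 62700 km².

62700 km²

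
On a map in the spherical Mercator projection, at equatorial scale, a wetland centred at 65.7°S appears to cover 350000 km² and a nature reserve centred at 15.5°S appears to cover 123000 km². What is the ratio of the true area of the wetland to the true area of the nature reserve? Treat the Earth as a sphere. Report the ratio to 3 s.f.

Mercator's areal exaggeration is sec²φ; hence true area = (apparent area) · cos²φ.
True area of wetland: 350000 × cos²(65.7°) = 350000 × 0.1693 = 59270 km².
True area of nature reserve: 123000 × cos²(15.5°) = 123000 × 0.9286 = 114200 km².
Ratio = 59270 / 114200 ≈ 0.519.

0.519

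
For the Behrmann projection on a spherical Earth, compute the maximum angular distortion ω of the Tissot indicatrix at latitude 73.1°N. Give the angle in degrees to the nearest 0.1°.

105.8°

Behrmann is a cylindrical equal-area projection with standard parallels at ±30°. Cylindrical equal-area (φ₀ = 30°): h = cos φ / cos 30° along meridians, k = cos 30° / cos φ along parallels; h·k = 1.
At 73.1°: h = 0.3357, k = 2.979; principal scales a = 2.979, b = 0.3357.
sin(ω/2) = (a − b)/(a + b) = 2.643/3.315 = 0.7975, so ω = 2 arcsin(0.7975) ≈ 105.8°.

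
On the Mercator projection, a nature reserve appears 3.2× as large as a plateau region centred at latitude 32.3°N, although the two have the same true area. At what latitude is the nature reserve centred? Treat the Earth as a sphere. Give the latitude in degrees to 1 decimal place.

61.8°

On Mercator, (apparent₁)/(apparent₂) = sec²φ₁ / sec²φ₂ when true areas are equal.
cos²φ₂ / cos²φ₁ = 3.2  ⇒  cos φ₁ = cos 32.3° / √3.2 = 0.8453/1.789 = 0.4725.
φ₁ = arccos(0.4725) ≈ 61.8°.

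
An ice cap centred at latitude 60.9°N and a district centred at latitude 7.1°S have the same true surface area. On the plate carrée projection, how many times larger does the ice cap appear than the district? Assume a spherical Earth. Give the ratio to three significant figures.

Plate carrée maps x = Rλ, y = Rφ. The meridian scale is h = 1 and the parallel scale is k = 1/cos φ = sec φ.
Areal scale at 60.9°: h·k = 1.000 × 2.056 = 2.056.
Areal scale at 7.1°: h·k = 1.000 × 1.008 = 1.008.
Ratio = 2.056/1.008 ≈ 2.04.

2.04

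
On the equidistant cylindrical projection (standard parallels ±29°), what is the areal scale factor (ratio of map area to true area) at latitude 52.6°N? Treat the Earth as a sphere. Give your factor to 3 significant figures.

1.44

With standard parallel φ₀ = 29°, the equirectangular projection gives x = Rλ cos φ₀, y = Rφ, so h = 1 and k = cos 29° / cos φ.
Areal scale = h·k = 1 × cos φ₀ / cos φ; at 52.6°, h = 1.000, k = 1.440, so h·k = 1.440.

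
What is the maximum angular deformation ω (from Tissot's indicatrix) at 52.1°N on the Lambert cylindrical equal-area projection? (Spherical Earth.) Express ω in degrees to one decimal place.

53.8°

The Lambert cylindrical equal-area projection is the cylindrical equal-area projection with its standard parallel at the equator (φ₀ = 0). For cylindrical equal-area with standard parallel φ₀, h = cos φ / cos φ₀ and k = cos φ₀ / cos φ, so h·k = 1.
At 52.1°: h = 0.6143, k = 1.628; principal scales a = 1.628, b = 0.6143.
sin(ω/2) = (a − b)/(a + b) = 1.014/2.242 = 0.4521, so ω = 2 arcsin(0.4521) ≈ 53.8°.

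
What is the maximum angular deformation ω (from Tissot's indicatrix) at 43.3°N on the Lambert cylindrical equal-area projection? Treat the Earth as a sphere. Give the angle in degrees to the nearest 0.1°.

The Lambert cylindrical equal-area projection is the cylindrical equal-area projection with its standard parallel at the equator (φ₀ = 0). A cylindrical equal-area projection with standard parallel φ₀ has meridian scale h = cos φ / cos φ₀ and parallel scale k = cos φ₀ / cos φ (so areas are preserved, h·k = 1).
At 43.3°: h = 0.7278, k = 1.374; principal scales a = 1.374, b = 0.7278.
sin(ω/2) = (a − b)/(a + b) = 0.6463/2.102 = 0.3075, so ω = 2 arcsin(0.3075) ≈ 35.8°.

35.8°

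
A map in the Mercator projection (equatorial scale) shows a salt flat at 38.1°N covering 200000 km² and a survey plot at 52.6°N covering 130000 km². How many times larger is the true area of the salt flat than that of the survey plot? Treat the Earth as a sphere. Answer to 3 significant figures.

On Mercator the areal scale is sec²φ, so true area = apparent × cos²φ.
True area of salt flat: 200000 × cos²(38.1°) = 200000 × 0.6193 = 123900 km².
True area of survey plot: 130000 × cos²(52.6°) = 130000 × 0.3689 = 47960 km².
Ratio = 123900 / 47960 ≈ 2.58.

2.58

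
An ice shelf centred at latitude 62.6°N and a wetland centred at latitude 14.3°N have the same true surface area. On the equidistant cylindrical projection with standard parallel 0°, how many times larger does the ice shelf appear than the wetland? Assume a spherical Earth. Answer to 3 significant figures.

2.11

In the plate carrée (x = Rλ, y = Rφ), meridians are true-scale (h = 1) and parallels are stretched by k = sec φ.
Areal scale at 62.6°: h·k = 1.000 × 2.173 = 2.173.
Areal scale at 14.3°: h·k = 1.000 × 1.032 = 1.032.
Ratio = 2.173/1.032 ≈ 2.11.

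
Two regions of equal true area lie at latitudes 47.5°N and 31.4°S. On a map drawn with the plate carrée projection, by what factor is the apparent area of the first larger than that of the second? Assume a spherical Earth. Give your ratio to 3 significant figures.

Plate carrée maps x = Rλ, y = Rφ. The meridian scale is h = 1 and the parallel scale is k = 1/cos φ = sec φ.
Areal scale at 47.5°: h·k = 1.000 × 1.480 = 1.480.
Areal scale at 31.4°: h·k = 1.000 × 1.172 = 1.172.
Ratio = 1.480/1.172 ≈ 1.26.

1.26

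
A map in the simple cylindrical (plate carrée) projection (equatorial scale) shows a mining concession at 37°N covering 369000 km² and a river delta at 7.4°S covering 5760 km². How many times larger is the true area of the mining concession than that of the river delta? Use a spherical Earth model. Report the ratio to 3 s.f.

51.6

Plate carrée has h = 1 and k = sec φ, giving areal scale sec φ; true area = (apparent area) · cos φ.
True area of mining concession: 369000 × cos(37°) = 369000 × 0.7986 = 294700 km².
True area of river delta: 5760 × cos(7.4°) = 5760 × 0.9917 = 5712 km².
Ratio = 294700 / 5712 ≈ 51.6.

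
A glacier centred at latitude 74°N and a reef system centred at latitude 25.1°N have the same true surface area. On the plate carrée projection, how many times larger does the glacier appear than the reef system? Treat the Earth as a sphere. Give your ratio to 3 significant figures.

3.29

For the equirectangular projection with φ₀ = 0 (plate carrée), h = 1 along meridians and k = sec φ along parallels.
Areal scale at 74°: h·k = 1.000 × 3.628 = 3.628.
Areal scale at 25.1°: h·k = 1.000 × 1.104 = 1.104.
Ratio = 3.628/1.104 ≈ 3.29.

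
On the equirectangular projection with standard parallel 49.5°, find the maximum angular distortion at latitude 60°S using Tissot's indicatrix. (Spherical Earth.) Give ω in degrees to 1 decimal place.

14.9°

With standard parallel φ₀ = 49.5°, the equirectangular projection gives x = Rλ cos φ₀, y = Rφ, so h = 1 and k = cos 49.5° / cos φ.
At 60°: h = 1.000, k = 1.299; principal scales a = 1.299, b = 1.000.
sin(ω/2) = (a − b)/(a + b) = 0.2989/2.299 = 0.1300, so ω = 2 arcsin(0.1300) ≈ 14.9°.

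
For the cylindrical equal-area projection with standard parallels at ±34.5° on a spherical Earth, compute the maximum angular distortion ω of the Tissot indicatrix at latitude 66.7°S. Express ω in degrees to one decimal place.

77.4°

Cylindrical equal-area (φ₀ = 34.5°): h = cos φ / cos 34.5° along meridians, k = cos 34.5° / cos φ along parallels; h·k = 1.
At 66.7°: h = 0.4800, k = 2.084; principal scales a = 2.084, b = 0.4800.
sin(ω/2) = (a − b)/(a + b) = 1.604/2.563 = 0.6255, so ω = 2 arcsin(0.6255) ≈ 77.4°.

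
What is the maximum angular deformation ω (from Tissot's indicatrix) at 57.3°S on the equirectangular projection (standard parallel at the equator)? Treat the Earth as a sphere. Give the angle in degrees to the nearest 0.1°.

34.7°

Plate carrée maps x = Rλ, y = Rφ. The meridian scale is h = 1 and the parallel scale is k = 1/cos φ = sec φ.
At 57.3°: h = 1.000, k = 1.851; principal scales a = 1.851, b = 1.000.
sin(ω/2) = (a − b)/(a + b) = 0.8510/2.851 = 0.2985, so ω = 2 arcsin(0.2985) ≈ 34.7°.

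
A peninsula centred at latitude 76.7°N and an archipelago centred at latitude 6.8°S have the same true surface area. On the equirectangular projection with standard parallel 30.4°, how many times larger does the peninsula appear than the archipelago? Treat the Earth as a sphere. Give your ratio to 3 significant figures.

In the equirectangular projection with standard parallel φ₀ = 30.4° (x = Rλ cos φ₀, y = Rφ), meridians are true-scale (h = 1) and the parallel scale is k = cos φ₀ / cos φ.
Areal scale at 76.7°: h·k = 1.000 × 3.749 = 3.749.
Areal scale at 6.8°: h·k = 1.000 × 0.8686 = 0.8686.
Ratio = 3.749/0.8686 ≈ 4.32.

4.32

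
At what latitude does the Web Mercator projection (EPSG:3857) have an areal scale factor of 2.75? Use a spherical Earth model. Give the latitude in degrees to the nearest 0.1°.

Mercator areal scale is sec²φ.
sec²φ = 2.75  ⇒  cos²φ = 0.3636  ⇒  cos φ = 0.6030.
φ = arccos(0.6030) ≈ 52.9°.

52.9°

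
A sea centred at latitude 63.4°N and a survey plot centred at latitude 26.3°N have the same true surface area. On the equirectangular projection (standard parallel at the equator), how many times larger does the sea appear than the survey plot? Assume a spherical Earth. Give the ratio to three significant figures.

2.00

Plate carrée maps x = Rλ, y = Rφ. The meridian scale is h = 1 and the parallel scale is k = 1/cos φ = sec φ.
Areal scale at 63.4°: h·k = 1.000 × 2.233 = 2.233.
Areal scale at 26.3°: h·k = 1.000 × 1.115 = 1.115.
Ratio = 2.233/1.115 ≈ 2.00.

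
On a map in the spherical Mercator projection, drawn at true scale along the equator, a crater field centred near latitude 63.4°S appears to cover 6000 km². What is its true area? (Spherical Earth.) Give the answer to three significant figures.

The Mercator projection is conformal; its linear scale factor is the same in every direction and equals sec φ = 1/cos φ.
Areal scale = k² = sec²φ = 1/cos²(63.4°) = 1/0.4478² = 4.988.
True area = apparent / (areal scale) = 6000 / 4.988 ≈ 1200 km².

1200 km²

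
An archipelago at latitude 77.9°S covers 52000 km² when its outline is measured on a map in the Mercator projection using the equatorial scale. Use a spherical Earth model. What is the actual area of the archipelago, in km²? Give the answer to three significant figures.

2280 km²

Mercator is conformal, so the point scale is isotropic: h = k = sec φ = 1/cos φ.
Areal scale = k² = sec²φ = 1/cos²(77.9°) = 1/0.2096² = 22.76.
True area = apparent / (areal scale) = 52000 / 22.76 ≈ 2280 km².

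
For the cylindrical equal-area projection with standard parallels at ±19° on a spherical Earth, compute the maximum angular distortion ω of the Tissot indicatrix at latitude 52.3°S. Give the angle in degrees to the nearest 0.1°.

48.4°

A cylindrical equal-area projection with standard parallel φ₀ has meridian scale h = cos φ / cos φ₀ and parallel scale k = cos φ₀ / cos φ (so areas are preserved, h·k = 1).
At 52.3°: h = 0.6468, k = 1.546; principal scales a = 1.546, b = 0.6468.
sin(ω/2) = (a − b)/(a + b) = 0.8994/2.193 = 0.4101, so ω = 2 arcsin(0.4101) ≈ 48.4°.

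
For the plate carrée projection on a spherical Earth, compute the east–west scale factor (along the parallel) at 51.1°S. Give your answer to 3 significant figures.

For the equirectangular projection with φ₀ = 0 (plate carrée), h = 1 along meridians and k = sec φ along parallels.
k = 1/cos 51.1° = 1/0.6280 = 1.592.

1.59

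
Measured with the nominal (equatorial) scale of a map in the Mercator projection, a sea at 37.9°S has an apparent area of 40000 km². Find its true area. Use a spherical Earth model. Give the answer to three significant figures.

24900 km²

Mercator is conformal, so the point scale is isotropic: h = k = sec φ = 1/cos φ.
Areal scale = k² = sec²φ = 1/cos²(37.9°) = 1/0.7891² = 1.606.
True area = apparent / (areal scale) = 40000 / 1.606 ≈ 24900 km².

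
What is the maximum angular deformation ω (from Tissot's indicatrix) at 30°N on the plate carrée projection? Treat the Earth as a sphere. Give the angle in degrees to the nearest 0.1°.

8.2°

For the equirectangular projection with φ₀ = 0 (plate carrée), h = 1 along meridians and k = sec φ along parallels.
At 30°: h = 1.000, k = 1.155; principal scales a = 1.155, b = 1.000.
sin(ω/2) = (a − b)/(a + b) = 0.1547/2.155 = 0.07180, so ω = 2 arcsin(0.07180) ≈ 8.2°.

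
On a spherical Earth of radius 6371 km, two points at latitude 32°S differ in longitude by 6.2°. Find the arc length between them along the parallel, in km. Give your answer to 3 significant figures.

585 km

Arc length along a parallel = R cos φ · Δλ (with Δλ in radians).
= 6371 × cos 32° × (6.2° × π/180) = 6371 × 0.8480 × 0.1082 ≈ 585 km.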